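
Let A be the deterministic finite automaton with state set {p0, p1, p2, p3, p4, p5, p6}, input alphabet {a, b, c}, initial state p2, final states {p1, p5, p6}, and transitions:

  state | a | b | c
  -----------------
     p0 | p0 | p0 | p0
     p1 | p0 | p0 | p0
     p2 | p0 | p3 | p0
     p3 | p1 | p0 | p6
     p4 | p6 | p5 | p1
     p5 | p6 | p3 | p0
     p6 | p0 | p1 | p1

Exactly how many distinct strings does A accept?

The useful subgraph on states {p1, p2, p3, p6} is acyclic, so L(A) is finite; the longest accepting path visits 4 useful states, giving maximum string length 3.
Counting accepting paths from p2 by length: 2 of length 2, 2 of length 3. Total 4.

4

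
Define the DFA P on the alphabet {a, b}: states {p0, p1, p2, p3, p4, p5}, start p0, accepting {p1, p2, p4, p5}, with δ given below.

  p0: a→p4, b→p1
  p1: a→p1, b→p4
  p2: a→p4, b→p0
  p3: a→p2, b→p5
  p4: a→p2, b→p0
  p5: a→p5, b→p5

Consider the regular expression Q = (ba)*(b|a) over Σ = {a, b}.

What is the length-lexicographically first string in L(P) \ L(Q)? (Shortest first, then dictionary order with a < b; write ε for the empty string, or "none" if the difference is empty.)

The string aa is accepted by P but not by Q.
No shorter string lies in the difference, and aa is the lexicographically first length-2 string in L(P) \ L(Q).

aa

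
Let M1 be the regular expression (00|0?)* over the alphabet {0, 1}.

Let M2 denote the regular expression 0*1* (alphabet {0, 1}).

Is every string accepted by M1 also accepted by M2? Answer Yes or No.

Converting the expression M1 to a DFA (subset construction, then merging equivalent states) gives the minimal DFA with states {r0, r1}, start state r0, accepting states {r0} and transitions r0: 0→r0, 1→r1; r1: 0→r1, 1→r1.
Converting the expression M2 to a DFA (subset construction, then merging equivalent states) gives the minimal DFA with states {t0, t1, t2}, start state t0, accepting states {t0, t1} and transitions t0: 0→t0, 1→t1; t1: 0→t2, 1→t1; t2: 0→t2, 1→t2.
Exploring the product automaton M1 × M2 from the start pair (r0, t0), following both machines on each input symbol, reaches 3 state pairs: (r0, t0), (r1, t1), (r1, t2).
M1 accepts in {r0} and M2 accepts in {t0, t1}. The reachable pairs whose M1-component is accepting are (r0, t0); in each of them the M2-component is accepting too, so the product for L(M1) \ L(M2) (M1-component accepting, M2-component rejecting) has no reachable accepting pair and the difference is empty.
Hence every string in L(M1) is also in L(M2).

Yes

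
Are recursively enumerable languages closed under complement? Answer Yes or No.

No

If both L and its complement were r.e., running the two recognisers in parallel would decide L, so L would be recursive; but there are r.e. languages that are not recursive (e.g. the halting problem), and their complements are therefore not r.e.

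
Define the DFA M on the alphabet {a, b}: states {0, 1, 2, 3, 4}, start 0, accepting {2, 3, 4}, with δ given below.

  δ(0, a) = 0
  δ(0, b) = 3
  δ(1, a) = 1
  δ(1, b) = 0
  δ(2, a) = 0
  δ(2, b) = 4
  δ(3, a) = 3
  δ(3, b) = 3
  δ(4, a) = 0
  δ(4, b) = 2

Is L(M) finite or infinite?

infinite

State 0 is reachable from the start and can reach an accepting state, and it lies on the cycle 0 → 0.
Traversing that cycle any number of times yields accepted strings of unbounded length, so the language is infinite.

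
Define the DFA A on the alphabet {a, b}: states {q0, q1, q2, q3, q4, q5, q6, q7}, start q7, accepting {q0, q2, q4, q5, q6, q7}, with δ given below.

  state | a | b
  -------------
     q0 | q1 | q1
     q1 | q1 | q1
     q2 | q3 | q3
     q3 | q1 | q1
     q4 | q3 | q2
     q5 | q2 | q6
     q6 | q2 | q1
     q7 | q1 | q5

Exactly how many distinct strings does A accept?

The useful subgraph on states {q2, q5, q6, q7} is acyclic, so L(A) is finite; the longest accepting path visits 4 useful states, giving maximum string length 3.
Counting accepting paths from q7 by length: 1 of length 0, 1 of length 1, 2 of length 2, 1 of length 3. Total 5.

5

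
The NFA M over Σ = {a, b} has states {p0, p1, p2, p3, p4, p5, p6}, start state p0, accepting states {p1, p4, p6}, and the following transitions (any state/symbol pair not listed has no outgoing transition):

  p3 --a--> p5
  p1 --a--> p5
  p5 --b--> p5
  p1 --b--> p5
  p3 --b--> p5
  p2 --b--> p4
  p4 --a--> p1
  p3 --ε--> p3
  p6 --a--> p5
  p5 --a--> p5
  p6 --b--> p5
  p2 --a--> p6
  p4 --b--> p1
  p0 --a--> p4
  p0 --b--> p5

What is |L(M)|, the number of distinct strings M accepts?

3

The useful subgraph on states {p0, p1, p4} is acyclic, so L(M) is finite; the longest accepting path visits 3 useful states, giving maximum string length 2.
Counting accepting paths from p0 by length: 1 of length 1, 2 of length 2. Total 3.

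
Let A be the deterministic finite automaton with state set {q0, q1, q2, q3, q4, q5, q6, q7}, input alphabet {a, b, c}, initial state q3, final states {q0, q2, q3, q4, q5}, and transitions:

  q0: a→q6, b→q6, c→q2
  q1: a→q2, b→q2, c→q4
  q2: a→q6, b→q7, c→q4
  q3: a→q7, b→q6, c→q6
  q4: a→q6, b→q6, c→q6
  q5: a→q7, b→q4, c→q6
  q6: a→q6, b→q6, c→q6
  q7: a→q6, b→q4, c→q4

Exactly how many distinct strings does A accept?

3

The useful subgraph on states {q3, q4, q7} is acyclic, so L(A) is finite; the longest accepting path visits 3 useful states, giving maximum string length 2.
Counting accepting paths from q3 by length: 1 of length 0, 2 of length 2. Total 3.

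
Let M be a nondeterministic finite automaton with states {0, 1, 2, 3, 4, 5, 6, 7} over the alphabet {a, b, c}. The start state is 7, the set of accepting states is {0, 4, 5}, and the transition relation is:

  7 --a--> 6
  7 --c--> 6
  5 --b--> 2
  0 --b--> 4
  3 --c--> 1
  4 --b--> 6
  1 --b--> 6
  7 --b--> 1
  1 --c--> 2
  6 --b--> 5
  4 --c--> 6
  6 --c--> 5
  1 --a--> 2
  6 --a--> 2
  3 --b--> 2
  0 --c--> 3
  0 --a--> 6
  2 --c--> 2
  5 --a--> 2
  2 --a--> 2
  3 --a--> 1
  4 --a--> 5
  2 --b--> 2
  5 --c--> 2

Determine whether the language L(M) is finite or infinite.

The useful states (reachable from 7 and able to reach an accepting state) are {1, 5, 6, 7}.
Restricted to these states the transition graph has no cycle, so every accepting path has bounded length and L is finite.

finite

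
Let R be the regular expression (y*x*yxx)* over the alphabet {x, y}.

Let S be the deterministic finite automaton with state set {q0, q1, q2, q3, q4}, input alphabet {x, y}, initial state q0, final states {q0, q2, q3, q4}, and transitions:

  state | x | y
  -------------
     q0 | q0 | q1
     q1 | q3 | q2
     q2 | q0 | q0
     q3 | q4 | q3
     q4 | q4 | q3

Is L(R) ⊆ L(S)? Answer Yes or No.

Converting the expression R to a DFA (subset construction, then merging equivalent states) gives the minimal DFA with states {r0, r1, r2, r3, r4, r5, r6}, start state r0, accepting states {r0} and transitions r0: x→r1, y→r2; r1: x→r1, y→r3; r2: x→r4, y→r2; r3: x→r5, y→r6; r4: x→r0, y→r3; r5: x→r0, y→r6; r6: x→r6, y→r6.
Exploring the product automaton R × S from the start pair (r0, q0), following both machines on each input symbol, reaches 20 state pairs: (r0, q0), (r1, q0), (r2, q1), (r3, q1), (r4, q3), (r2, q2), (r5, q3), (r6, q2), (r0, q4), (r3, q3), (r4, q0), (r2, q0), (r6, q3), (r6, q0), (r1, q4), (r2, q3), (r5, q4), (r6, q4), (r6, q1), (r4, q4).
R accepts in {r0} and S accepts in {q0, q2, q3, q4}. The reachable pairs whose R-component is accepting are (r0, q0), (r0, q4); in each of them the S-component is accepting too, so the product for L(R) \ L(S) (R-component accepting, S-component rejecting) has no reachable accepting pair and the difference is empty.
Hence every string in L(R) is also in L(S).

Yes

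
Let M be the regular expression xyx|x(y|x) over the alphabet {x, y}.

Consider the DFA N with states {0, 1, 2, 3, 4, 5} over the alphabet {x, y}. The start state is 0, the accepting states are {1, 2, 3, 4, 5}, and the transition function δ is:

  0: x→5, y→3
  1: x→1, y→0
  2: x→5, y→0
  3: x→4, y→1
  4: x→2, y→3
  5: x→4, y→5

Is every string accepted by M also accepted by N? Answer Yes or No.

Converting the expression M to a DFA (subset construction, then merging equivalent states) gives the minimal DFA with states {m0, m1, m2, m3, m4}, start state m0, accepting states {m3, m4} and transitions m0: x→m1, y→m2; m1: x→m3, y→m4; m2: x→m2, y→m2; m3: x→m2, y→m2; m4: x→m3, y→m2.
Exploring the product automaton M × N from the start pair (m0, 0), following both machines on each input symbol, reaches 10 state pairs: (m0, 0), (m1, 5), (m2, 3), (m3, 4), (m4, 5), (m2, 4), (m2, 1), (m2, 2), (m2, 5), (m2, 0).
M accepts in {m3, m4} and N accepts in {1, 2, 3, 4, 5}. The reachable pairs whose M-component is accepting are (m3, 4), (m4, 5); in each of them the N-component is accepting too, so the product for L(M) \ L(N) (M-component accepting, N-component rejecting) has no reachable accepting pair and the difference is empty.
Hence every string in L(M) is also in L(N).

Yes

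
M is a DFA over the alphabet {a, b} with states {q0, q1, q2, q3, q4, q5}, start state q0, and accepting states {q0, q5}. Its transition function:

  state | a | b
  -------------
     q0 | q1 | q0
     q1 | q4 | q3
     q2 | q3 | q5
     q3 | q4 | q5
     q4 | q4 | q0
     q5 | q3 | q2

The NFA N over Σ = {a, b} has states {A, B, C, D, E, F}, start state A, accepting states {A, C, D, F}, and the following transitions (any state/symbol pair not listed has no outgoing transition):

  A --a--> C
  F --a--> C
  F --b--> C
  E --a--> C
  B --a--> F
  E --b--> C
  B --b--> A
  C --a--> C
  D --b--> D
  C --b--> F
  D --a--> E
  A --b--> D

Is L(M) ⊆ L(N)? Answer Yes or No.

Yes

Exploring the product automaton M × N from the start pair (q0, A), following both machines on each input symbol, reaches 13 state pairs: (q0, A), (q1, C), (q0, D), (q4, C), (q3, F), (q1, E), (q0, F), (q5, C), (q3, C), (q0, C), (q2, F), (q5, F), (q2, C).
M accepts in {q0, q5} and N accepts in {A, C, D, F}. The reachable pairs whose M-component is accepting are (q0, A), (q0, D), (q0, F), (q5, C), (q0, C), (q5, F); in each of them the N-component is accepting too, so the product for L(M) \ L(N) (M-component accepting, N-component rejecting) has no reachable accepting pair and the difference is empty.
Hence every string in L(M) is also in L(N).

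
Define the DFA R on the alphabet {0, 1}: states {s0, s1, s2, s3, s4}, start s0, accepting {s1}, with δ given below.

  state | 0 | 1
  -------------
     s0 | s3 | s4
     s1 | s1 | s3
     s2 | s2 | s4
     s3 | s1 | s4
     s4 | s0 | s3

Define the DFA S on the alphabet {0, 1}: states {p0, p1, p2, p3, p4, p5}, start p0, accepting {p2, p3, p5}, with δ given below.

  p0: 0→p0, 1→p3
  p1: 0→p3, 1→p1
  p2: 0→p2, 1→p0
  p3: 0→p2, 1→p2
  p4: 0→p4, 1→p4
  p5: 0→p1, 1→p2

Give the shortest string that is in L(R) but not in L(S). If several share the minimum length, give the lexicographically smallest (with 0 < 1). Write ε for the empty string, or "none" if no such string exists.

00

The string 00 is accepted by R but not by S.
No shorter string lies in the difference, and 00 is the lexicographically first length-2 string in L(R) \ L(S).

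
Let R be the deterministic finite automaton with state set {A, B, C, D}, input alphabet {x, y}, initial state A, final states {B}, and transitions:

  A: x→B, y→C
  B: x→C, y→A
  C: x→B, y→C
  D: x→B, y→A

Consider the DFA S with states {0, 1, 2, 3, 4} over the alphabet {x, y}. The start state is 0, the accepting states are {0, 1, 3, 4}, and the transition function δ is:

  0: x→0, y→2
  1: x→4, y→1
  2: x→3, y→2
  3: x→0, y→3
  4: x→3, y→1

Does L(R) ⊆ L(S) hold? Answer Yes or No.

Exploring the product automaton R × S from the start pair (A, 0), following both machines on each input symbol, reaches 8 state pairs: (A, 0), (B, 0), (C, 2), (C, 0), (A, 2), (B, 3), (A, 3), (C, 3).
R accepts in {B} and S accepts in {0, 1, 3, 4}. The reachable pairs whose R-component is accepting are (B, 0), (B, 3); in each of them the S-component is accepting too, so the product for L(R) \ L(S) (R-component accepting, S-component rejecting) has no reachable accepting pair and the difference is empty.
Hence every string in L(R) is also in L(S).

Yes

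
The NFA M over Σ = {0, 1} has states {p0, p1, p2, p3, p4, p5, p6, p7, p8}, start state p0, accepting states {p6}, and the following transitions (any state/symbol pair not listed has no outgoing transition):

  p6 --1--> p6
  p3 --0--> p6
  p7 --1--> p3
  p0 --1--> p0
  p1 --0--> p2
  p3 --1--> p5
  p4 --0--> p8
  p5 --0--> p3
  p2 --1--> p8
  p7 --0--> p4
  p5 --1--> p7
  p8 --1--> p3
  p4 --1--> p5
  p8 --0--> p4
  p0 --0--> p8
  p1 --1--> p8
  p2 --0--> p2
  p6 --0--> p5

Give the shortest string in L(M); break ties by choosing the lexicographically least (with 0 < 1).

A breadth-first search from p0 reaches an accepting state first via the path p0 → p8 → p3 → p6 on input 010.
No string of length < 3 is accepted (BFS exhausts all shorter strings without reaching an accepting state), and 010 is the lexicographically least accepting string of length 3.

010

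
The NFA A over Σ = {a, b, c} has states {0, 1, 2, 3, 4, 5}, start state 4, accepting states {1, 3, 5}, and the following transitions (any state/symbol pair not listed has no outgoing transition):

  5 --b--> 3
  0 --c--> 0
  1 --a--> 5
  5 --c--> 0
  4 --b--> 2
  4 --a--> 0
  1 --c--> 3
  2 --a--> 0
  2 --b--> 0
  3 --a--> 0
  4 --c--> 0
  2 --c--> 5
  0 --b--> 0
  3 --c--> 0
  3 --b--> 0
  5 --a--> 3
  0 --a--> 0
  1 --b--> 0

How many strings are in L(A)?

The useful subgraph on states {2, 3, 4, 5} is acyclic, so L(A) is finite; the longest accepting path visits 4 useful states, giving maximum string length 3.
Counting accepting paths from 4 by length: 1 of length 2, 2 of length 3. Total 3.

3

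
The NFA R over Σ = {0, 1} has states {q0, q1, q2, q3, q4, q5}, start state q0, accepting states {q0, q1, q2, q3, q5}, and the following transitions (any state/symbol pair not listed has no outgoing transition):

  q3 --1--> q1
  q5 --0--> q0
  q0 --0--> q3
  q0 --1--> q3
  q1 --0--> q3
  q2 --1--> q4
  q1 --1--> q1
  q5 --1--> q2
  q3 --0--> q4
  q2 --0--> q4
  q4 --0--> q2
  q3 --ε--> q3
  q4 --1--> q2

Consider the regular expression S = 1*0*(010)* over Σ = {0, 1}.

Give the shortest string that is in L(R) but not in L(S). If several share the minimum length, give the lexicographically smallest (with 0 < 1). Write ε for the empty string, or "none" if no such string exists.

01

The string 01 is accepted by R but not by S.
No shorter string lies in the difference, and 01 is the lexicographically first length-2 string in L(R) \ L(S).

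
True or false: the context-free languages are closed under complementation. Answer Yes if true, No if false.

No

CFLs are closed under union, so if they were also closed under complement they would be closed under intersection by De Morgan (L₁ ∩ L₂ is the complement of the union of the complements). But {aⁿbⁿcᵐ} ∩ {aᵐbⁿcⁿ} = {aⁿbⁿcⁿ} is not context-free although both operands are.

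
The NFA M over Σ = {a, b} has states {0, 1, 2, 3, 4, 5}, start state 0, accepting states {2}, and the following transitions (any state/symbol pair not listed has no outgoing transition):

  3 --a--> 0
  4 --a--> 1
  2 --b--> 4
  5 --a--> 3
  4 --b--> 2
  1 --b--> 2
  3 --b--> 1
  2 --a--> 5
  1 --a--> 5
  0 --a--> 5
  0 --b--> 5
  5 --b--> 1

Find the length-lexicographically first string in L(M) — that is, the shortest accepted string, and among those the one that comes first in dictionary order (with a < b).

A breadth-first search from 0 reaches an accepting state first via the path 0 → 5 → 1 → 2 on input abb.
No string of length < 3 is accepted (BFS exhausts all shorter strings without reaching an accepting state), and abb is the lexicographically least accepting string of length 3.

abb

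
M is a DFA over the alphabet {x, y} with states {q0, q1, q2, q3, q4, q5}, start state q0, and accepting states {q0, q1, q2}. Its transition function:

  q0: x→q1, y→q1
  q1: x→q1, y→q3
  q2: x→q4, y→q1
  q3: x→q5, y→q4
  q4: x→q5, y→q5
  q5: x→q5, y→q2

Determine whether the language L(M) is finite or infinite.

infinite

State q1 is reachable from the start and can reach an accepting state, and it lies on the cycle q1 → q1.
Traversing that cycle any number of times yields accepted strings of unbounded length, so the language is infinite.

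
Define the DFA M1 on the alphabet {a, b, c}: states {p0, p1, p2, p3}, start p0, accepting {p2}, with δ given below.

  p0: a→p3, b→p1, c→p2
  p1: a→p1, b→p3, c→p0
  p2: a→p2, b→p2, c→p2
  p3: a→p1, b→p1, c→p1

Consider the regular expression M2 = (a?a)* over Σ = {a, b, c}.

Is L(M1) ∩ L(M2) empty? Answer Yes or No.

Converting the expression M2 to a DFA (subset construction, then merging equivalent states) gives the minimal DFA with states {r0, r1}, start state r0, accepting states {r0} and transitions r0: a→r0, b→r1, c→r1; r1: a→r1, b→r1, c→r1.
Exploring the product automaton M1 × M2 from the start pair (p0, r0), following both machines on each input symbol, reaches 7 state pairs: (p0, r0), (p3, r0), (p1, r1), (p2, r1), (p1, r0), (p3, r1), (p0, r1).
M1 accepts in {p2} and M2 accepts in {r0}; no reachable pair has both components accepting, so no string drives both machines to acceptance simultaneously and L(M1) ∩ L(M2) = ∅.
So no string is accepted by both, and the intersection is empty.

Yes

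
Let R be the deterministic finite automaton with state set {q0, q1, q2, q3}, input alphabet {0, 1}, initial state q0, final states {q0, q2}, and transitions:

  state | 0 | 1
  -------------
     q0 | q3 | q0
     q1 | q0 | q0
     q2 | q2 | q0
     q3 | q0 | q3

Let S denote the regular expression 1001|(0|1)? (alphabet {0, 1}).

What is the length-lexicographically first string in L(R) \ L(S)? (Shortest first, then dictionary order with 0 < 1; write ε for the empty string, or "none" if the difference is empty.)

00

The string 00 is accepted by R but not by S.
No shorter string lies in the difference, and 00 is the lexicographically first length-2 string in L(R) \ L(S).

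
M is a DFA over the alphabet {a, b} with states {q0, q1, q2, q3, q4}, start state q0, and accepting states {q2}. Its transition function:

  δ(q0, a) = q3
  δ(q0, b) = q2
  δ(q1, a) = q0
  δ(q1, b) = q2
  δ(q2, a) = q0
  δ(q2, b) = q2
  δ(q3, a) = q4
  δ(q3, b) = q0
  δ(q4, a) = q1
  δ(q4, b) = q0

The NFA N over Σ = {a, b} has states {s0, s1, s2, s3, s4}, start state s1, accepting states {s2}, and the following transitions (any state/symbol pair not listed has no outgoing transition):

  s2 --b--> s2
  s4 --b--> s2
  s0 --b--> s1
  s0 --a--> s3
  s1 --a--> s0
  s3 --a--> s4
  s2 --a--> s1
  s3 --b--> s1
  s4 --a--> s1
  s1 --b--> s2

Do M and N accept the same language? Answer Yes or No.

Yes

Exploring the product automaton M × N from the start pair (q0, s1), following both machines on each input symbol, reaches 5 state pairs: (q0, s1), (q3, s0), (q2, s2), (q4, s3), (q1, s4).
M accepts in {q2} and N accepts in {s2}. In every reachable pair the two components are either both accepting — (q2, s2) — or both non-accepting, so no string is accepted by exactly one of the machines: L(M) \ L(N) and L(N) \ L(M) are both empty.
Hence every string is accepted by M iff it is accepted by N, and the two languages coincide.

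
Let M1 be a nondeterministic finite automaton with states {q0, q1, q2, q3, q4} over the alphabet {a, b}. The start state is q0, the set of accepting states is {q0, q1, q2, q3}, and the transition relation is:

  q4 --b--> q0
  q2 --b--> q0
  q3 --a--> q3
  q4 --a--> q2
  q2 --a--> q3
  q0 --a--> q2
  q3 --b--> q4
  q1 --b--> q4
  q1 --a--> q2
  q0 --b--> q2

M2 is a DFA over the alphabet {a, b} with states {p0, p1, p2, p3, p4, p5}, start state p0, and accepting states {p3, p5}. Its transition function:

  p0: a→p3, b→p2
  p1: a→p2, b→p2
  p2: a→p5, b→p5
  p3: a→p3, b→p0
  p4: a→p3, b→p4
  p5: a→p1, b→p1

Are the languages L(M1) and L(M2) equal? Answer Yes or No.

The empty string ε is accepted by M1 but rejected by M2.
So L(M1) ≠ L(M2).

No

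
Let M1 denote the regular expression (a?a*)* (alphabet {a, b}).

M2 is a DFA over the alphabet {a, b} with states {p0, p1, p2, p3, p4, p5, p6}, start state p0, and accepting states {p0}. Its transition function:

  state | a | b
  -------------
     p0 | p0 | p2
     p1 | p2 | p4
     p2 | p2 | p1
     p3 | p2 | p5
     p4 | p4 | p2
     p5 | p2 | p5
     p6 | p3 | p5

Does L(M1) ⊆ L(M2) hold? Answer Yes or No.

Yes

Converting the expression M1 to a DFA (subset construction, then merging equivalent states) gives the minimal DFA with states {r0, r1}, start state r0, accepting states {r0} and transitions r0: a→r0, b→r1; r1: a→r1, b→r1.
Exploring the product automaton M1 × M2 from the start pair (r0, p0), following both machines on each input symbol, reaches 4 state pairs: (r0, p0), (r1, p2), (r1, p1), (r1, p4).
M1 accepts in {r0} and M2 accepts in {p0}. The reachable pairs whose M1-component is accepting are (r0, p0); in each of them the M2-component is accepting too, so the product for L(M1) \ L(M2) (M1-component accepting, M2-component rejecting) has no reachable accepting pair and the difference is empty.
Hence every string in L(M1) is also in L(M2).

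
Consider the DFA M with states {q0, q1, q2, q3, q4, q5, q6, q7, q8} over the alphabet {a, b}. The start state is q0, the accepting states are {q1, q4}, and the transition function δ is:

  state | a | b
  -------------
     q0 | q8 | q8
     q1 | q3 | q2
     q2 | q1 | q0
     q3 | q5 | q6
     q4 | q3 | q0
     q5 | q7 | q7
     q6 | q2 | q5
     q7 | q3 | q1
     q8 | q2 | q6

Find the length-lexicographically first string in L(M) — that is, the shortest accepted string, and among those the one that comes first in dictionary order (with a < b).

aaa

A breadth-first search from q0 reaches an accepting state first via the path q0 → q8 → q2 → q1 on input aaa.
No string of length < 3 is accepted (BFS exhausts all shorter strings without reaching an accepting state), and aaa is the lexicographically least accepting string of length 3.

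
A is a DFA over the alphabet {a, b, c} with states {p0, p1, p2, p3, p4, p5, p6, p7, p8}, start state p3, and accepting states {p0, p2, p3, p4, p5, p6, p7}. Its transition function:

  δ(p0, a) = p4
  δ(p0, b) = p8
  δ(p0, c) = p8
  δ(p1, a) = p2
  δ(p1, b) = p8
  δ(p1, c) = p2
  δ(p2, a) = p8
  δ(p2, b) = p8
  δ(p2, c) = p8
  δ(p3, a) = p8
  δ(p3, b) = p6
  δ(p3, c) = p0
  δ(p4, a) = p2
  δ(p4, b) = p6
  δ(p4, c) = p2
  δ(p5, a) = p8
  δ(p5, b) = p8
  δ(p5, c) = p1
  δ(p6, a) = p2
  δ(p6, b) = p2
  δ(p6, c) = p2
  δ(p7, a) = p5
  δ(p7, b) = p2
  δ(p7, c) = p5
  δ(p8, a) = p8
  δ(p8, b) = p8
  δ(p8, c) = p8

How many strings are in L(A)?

13

The useful subgraph on states {p0, p2, p3, p4, p6} is acyclic, so L(A) is finite; the longest accepting path visits 5 useful states, giving maximum string length 4.
Counting accepting paths from p3 by length: 1 of length 0, 2 of length 1, 4 of length 2, 3 of length 3, 3 of length 4. Total 13.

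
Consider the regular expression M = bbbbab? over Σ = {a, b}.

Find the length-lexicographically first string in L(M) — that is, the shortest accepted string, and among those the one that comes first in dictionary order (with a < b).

By inspection of the expression, no string of length less than 5 matches, and bbbba is the lexicographically first match of length 5.

bbbba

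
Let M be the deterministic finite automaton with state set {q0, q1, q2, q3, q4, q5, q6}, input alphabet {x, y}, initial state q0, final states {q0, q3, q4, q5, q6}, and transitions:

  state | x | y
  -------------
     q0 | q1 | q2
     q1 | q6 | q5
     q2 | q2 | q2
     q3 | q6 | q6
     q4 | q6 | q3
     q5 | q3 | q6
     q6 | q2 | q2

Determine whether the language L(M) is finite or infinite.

finite

The useful states (reachable from q0 and able to reach an accepting state) are {q0, q1, q3, q5, q6}.
Restricted to these states the transition graph has no cycle, so every accepting path has bounded length and L is finite.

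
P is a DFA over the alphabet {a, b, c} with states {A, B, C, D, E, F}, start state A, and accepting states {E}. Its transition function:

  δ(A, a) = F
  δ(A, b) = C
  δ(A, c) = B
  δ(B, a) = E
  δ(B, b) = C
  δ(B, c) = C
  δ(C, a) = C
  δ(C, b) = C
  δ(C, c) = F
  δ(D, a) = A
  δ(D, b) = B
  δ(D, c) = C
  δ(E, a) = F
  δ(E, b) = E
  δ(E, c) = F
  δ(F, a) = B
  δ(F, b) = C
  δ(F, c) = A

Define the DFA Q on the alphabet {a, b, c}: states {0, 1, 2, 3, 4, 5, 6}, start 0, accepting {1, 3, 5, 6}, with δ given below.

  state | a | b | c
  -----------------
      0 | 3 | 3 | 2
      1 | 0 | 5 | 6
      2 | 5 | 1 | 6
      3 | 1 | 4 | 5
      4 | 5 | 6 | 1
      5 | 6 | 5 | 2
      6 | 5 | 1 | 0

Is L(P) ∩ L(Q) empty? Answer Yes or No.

No

The string ca is accepted by both P and Q.
Hence L(P) ∩ L(Q) ≠ ∅.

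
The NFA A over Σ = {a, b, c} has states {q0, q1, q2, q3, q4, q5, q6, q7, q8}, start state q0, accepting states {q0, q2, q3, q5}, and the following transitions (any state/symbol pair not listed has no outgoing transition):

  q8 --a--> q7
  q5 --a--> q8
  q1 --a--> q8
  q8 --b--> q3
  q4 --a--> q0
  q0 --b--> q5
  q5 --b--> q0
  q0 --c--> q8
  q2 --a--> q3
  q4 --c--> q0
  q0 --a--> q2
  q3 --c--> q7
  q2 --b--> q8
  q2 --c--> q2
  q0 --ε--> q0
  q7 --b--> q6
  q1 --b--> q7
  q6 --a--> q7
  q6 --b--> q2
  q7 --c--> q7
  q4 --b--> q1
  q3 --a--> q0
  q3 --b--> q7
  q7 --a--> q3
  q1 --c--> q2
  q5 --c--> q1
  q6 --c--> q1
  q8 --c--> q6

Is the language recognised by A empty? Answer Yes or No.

The empty string ε is accepted: the run q0 ends in the accepting state q0.
Since at least one string is accepted, L(A) is not empty.

No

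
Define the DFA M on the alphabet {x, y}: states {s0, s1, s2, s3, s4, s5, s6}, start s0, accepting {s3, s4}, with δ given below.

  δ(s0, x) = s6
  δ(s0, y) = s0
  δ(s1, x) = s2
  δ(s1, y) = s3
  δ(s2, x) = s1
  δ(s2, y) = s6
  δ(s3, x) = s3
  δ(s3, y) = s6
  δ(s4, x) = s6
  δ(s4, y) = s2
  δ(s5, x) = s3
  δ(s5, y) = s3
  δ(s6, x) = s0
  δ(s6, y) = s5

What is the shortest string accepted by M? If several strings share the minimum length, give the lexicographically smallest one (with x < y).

xyx

A breadth-first search from s0 reaches an accepting state first via the path s0 → s6 → s5 → s3 on input xyx.
No string of length < 3 is accepted (BFS exhausts all shorter strings without reaching an accepting state), and xyx is the lexicographically least accepting string of length 3.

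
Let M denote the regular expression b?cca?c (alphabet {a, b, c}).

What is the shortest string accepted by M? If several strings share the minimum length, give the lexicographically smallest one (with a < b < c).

ccc

By inspection of the expression, no string of length less than 3 matches, and ccc is the lexicographically first match of length 3.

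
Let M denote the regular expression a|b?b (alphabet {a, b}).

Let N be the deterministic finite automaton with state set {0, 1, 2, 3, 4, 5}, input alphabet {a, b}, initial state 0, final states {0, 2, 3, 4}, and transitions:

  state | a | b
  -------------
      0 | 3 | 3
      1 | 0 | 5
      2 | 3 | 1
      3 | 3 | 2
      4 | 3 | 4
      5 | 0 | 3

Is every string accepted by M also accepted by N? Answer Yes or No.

Converting the expression M to a DFA (subset construction, then merging equivalent states) gives the minimal DFA with states {m0, m1, m2, m3}, start state m0, accepting states {m1, m2} and transitions m0: a→m1, b→m2; m1: a→m3, b→m3; m2: a→m3, b→m1; m3: a→m3, b→m3.
Exploring the product automaton M × N from the start pair (m0, 0), following both machines on each input symbol, reaches 9 state pairs: (m0, 0), (m1, 3), (m2, 3), (m3, 3), (m3, 2), (m1, 2), (m3, 1), (m3, 0), (m3, 5).
M accepts in {m1, m2} and N accepts in {0, 2, 3, 4}. The reachable pairs whose M-component is accepting are (m1, 3), (m2, 3), (m1, 2); in each of them the N-component is accepting too, so the product for L(M) \ L(N) (M-component accepting, N-component rejecting) has no reachable accepting pair and the difference is empty.
Hence every string in L(M) is also in L(N).

Yes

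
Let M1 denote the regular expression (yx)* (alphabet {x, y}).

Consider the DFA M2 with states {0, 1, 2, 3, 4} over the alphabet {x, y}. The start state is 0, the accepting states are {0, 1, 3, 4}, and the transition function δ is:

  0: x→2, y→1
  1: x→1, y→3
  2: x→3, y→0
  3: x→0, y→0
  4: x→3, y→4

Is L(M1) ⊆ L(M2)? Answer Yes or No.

Yes

Converting the expression M1 to a DFA (subset construction, then merging equivalent states) gives the minimal DFA with states {r0, r1, r2}, start state r0, accepting states {r0} and transitions r0: x→r1, y→r2; r1: x→r1, y→r1; r2: x→r0, y→r1.
Exploring the product automaton M1 × M2 from the start pair (r0, 0), following both machines on each input symbol, reaches 8 state pairs: (r0, 0), (r1, 2), (r2, 1), (r1, 3), (r1, 0), (r0, 1), (r1, 1), (r2, 3).
M1 accepts in {r0} and M2 accepts in {0, 1, 3, 4}. The reachable pairs whose M1-component is accepting are (r0, 0), (r0, 1); in each of them the M2-component is accepting too, so the product for L(M1) \ L(M2) (M1-component accepting, M2-component rejecting) has no reachable accepting pair and the difference is empty.
Hence every string in L(M1) is also in L(M2).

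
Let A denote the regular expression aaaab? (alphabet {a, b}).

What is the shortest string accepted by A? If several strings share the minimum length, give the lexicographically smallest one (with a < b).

aaaa

By inspection of the expression, no string of length less than 4 matches, and aaaa is the lexicographically first match of length 4.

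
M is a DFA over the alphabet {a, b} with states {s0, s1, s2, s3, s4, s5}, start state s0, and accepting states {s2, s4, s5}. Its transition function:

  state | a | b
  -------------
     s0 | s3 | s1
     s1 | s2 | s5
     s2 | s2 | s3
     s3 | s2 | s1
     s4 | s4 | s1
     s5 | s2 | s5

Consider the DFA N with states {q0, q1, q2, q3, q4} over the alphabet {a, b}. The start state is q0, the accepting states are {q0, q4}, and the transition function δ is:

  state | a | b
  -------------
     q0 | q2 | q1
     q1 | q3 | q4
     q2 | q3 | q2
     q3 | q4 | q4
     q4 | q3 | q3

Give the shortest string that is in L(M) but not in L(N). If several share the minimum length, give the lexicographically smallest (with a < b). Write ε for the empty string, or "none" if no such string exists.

aa

The string aa is accepted by M but not by N.
No shorter string lies in the difference, and aa is the lexicographically first length-2 string in L(M) \ L(N).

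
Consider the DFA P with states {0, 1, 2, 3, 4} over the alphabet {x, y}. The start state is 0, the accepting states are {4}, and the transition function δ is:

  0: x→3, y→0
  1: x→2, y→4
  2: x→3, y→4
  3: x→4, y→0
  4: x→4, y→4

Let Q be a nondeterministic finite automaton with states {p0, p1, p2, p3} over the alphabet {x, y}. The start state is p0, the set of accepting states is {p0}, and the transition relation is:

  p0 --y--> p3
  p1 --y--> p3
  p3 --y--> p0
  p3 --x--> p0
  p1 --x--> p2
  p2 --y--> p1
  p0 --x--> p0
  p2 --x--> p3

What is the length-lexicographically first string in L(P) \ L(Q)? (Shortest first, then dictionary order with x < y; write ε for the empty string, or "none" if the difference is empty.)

xxy

The string xxy is accepted by P but not by Q.
No shorter string lies in the difference, and xxy is the lexicographically first length-3 string in L(P) \ L(Q).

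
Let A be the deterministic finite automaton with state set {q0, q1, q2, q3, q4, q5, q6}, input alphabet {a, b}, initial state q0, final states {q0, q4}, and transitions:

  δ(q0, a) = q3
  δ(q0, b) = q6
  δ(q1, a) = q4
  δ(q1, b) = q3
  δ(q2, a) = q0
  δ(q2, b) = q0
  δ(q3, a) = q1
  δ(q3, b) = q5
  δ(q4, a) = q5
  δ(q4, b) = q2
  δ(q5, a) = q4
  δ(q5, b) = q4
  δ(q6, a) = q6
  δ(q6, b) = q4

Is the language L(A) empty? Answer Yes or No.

The empty string ε is accepted: the run q0 ends in the accepting state q0.
Since at least one string is accepted, L(A) is not empty.

No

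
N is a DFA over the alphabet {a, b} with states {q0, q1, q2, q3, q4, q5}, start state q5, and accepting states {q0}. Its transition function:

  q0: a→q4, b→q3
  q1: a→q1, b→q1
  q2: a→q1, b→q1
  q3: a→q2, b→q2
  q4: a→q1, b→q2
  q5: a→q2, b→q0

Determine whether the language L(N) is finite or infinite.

The useful states (reachable from q5 and able to reach an accepting state) are {q0, q5}.
Restricted to these states the transition graph has no cycle, so every accepting path has bounded length and L is finite.

finite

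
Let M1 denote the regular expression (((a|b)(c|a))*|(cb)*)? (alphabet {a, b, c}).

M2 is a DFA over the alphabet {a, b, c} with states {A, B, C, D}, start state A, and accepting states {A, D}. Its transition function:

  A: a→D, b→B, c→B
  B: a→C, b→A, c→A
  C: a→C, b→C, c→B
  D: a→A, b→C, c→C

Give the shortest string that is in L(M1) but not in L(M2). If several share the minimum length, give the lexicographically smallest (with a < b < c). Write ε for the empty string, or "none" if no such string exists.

The string ac is accepted by M1 but not by M2.
No shorter string lies in the difference, and ac is the lexicographically first length-2 string in L(M1) \ L(M2).

ac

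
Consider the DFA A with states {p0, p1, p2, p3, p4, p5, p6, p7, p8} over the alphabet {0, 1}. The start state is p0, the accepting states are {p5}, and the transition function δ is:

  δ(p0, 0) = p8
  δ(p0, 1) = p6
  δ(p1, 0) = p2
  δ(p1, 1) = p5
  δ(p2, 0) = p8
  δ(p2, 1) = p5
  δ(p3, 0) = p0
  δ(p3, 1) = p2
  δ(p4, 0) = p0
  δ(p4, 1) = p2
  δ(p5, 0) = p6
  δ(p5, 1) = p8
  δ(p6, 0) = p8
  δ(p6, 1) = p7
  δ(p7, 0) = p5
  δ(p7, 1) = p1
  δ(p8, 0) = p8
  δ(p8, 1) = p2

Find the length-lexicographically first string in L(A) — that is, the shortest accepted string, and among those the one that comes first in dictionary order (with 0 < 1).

A breadth-first search from p0 reaches an accepting state first via the path p0 → p8 → p2 → p5 on input 011.
No string of length < 3 is accepted (BFS exhausts all shorter strings without reaching an accepting state), and 011 is the lexicographically least accepting string of length 3.

011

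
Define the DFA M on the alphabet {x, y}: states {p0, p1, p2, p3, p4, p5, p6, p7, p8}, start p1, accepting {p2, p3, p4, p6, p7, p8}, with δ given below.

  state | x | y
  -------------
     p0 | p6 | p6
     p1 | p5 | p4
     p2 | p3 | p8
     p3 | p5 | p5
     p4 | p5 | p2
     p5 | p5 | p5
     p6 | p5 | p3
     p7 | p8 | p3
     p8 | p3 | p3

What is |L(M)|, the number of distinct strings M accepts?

6

The useful subgraph on states {p1, p2, p3, p4, p8} is acyclic, so L(M) is finite; the longest accepting path visits 5 useful states, giving maximum string length 4.
Counting accepting paths from p1 by length: 1 of length 1, 1 of length 2, 2 of length 3, 2 of length 4. Total 6.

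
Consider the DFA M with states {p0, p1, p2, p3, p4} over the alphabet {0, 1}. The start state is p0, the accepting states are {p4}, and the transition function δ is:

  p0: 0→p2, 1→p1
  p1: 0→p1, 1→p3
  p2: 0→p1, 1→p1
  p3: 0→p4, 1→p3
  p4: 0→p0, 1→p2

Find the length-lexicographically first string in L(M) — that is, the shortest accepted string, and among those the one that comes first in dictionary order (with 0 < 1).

110

A breadth-first search from p0 reaches an accepting state first via the path p0 → p1 → p3 → p4 on input 110.
No string of length < 3 is accepted (BFS exhausts all shorter strings without reaching an accepting state), and 110 is the lexicographically least accepting string of length 3.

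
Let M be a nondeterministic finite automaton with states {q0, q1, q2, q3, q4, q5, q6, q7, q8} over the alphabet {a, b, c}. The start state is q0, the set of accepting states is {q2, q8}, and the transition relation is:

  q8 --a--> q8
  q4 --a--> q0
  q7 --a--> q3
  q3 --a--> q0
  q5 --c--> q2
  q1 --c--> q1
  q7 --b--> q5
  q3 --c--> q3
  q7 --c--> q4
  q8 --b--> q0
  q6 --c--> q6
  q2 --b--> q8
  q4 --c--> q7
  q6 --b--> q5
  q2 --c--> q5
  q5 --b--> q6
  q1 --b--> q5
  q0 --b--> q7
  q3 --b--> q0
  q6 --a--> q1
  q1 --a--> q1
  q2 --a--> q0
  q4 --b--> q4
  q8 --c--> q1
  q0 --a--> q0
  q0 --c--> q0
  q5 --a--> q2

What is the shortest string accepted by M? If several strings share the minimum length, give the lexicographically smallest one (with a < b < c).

bba

A breadth-first search from q0 reaches an accepting state first via the path q0 → q7 → q5 → q2 on input bba.
No string of length < 3 is accepted (BFS exhausts all shorter strings without reaching an accepting state), and bba is the lexicographically least accepting string of length 3.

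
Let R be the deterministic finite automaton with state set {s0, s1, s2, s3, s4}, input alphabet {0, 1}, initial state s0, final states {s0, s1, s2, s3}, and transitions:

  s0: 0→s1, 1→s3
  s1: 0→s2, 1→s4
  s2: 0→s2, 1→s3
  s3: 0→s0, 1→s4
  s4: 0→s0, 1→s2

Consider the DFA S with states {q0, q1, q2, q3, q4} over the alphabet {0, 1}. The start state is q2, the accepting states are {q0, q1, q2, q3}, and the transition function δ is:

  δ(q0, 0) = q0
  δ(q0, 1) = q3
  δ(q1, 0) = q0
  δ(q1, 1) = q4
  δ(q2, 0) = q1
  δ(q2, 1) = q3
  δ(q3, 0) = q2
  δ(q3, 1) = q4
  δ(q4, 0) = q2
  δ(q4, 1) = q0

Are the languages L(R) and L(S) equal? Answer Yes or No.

Yes

Exploring the product automaton R × S from the start pair (s0, q2), following both machines on each input symbol, reaches 5 state pairs: (s0, q2), (s1, q1), (s3, q3), (s2, q0), (s4, q4).
R accepts in {s0, s1, s2, s3} and S accepts in {q0, q1, q2, q3}. In every reachable pair the two components are either both accepting — (s0, q2), (s1, q1), (s3, q3), (s2, q0) — or both non-accepting, so no string is accepted by exactly one of the machines: L(R) \ L(S) and L(S) \ L(R) are both empty.
Hence every string is accepted by R iff it is accepted by S, and the two languages coincide.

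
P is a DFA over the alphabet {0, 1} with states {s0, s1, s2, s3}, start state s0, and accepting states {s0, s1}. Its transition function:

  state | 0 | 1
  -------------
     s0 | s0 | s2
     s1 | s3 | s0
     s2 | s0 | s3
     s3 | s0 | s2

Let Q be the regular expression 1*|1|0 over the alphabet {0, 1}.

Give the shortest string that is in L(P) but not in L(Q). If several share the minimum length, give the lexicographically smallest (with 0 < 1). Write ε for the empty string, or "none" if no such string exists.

The string 00 is accepted by P but not by Q.
No shorter string lies in the difference, and 00 is the lexicographically first length-2 string in L(P) \ L(Q).

00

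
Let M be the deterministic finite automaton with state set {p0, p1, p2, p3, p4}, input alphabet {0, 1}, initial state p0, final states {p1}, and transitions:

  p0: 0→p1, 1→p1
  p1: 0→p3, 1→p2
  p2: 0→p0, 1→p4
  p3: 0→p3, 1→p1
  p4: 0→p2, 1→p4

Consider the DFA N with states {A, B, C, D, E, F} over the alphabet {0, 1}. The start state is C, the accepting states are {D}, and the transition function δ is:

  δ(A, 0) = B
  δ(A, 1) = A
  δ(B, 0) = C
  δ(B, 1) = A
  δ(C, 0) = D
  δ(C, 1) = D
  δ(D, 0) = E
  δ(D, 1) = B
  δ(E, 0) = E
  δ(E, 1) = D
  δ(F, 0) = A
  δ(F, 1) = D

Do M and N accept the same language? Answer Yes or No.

Exploring the product automaton M × N from the start pair (p0, C), following both machines on each input symbol, reaches 5 state pairs: (p0, C), (p1, D), (p3, E), (p2, B), (p4, A).
M accepts in {p1} and N accepts in {D}. In every reachable pair the two components are either both accepting — (p1, D) — or both non-accepting, so no string is accepted by exactly one of the machines: L(M) \ L(N) and L(N) \ L(M) are both empty.
Hence every string is accepted by M iff it is accepted by N, and the two languages coincide.

Yes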